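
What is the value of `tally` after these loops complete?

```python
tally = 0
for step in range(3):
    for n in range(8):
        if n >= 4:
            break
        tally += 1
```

Inner breaks at 4, outer runs 3 times
`tally` takes the values: 0 → 1 → 2 → 3 → 4 → 5 → 6 → 7 → 8 → 9 → 10 → 11 → 12

Answer: 12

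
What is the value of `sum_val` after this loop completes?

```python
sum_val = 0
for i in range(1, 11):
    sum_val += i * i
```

Sum of squares 1² to 10² = 385
`sum_val` takes the values: 0 → 1 → 5 → 14 → 30 → 55 → 91 → 140 → 204 → 285 → 385

Answer: 385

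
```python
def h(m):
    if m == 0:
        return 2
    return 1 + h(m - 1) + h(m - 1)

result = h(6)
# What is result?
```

h(m) = 1 + 2·h(m-1), h(0)=2. Closed form: (2+1)·2^6 - 1 = 191.

Answer: 191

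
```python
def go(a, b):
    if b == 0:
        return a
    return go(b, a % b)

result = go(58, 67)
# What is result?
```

go(58, 67) -> go(67, 58) -> go(58, 9) -> go(9, 4) -> go(4, 1) -> go(1, 0) -> 1

Answer: 1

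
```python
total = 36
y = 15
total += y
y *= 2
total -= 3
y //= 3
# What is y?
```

Trace:
`total = 36` → total = 36
`y = 15` → y = 15
`total += y` → total = 51
`y *= 2` → y = 30
`total -= 3` → total = 48
`y //= 3` → y = 10
So y = 10

Answer: 10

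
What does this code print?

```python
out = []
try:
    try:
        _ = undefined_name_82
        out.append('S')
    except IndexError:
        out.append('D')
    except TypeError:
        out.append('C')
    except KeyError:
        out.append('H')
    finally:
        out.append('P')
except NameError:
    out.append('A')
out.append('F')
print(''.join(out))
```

Execution trace: 'P' (finally) → 'A' (outer except NameError) → 'F' (after the try/except). Output: PAF

Answer: PAF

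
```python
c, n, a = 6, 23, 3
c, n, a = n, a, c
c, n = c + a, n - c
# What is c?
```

Trace:
`c, n, a = 6, 23, 3` → c = 6; n = 23; a = 3
`c, n, a = n, a, c` → c = 23; n = 3; a = 6
`c, n = c + a, n - c` → c = 29; n = -20
So c = 29

Answer: 29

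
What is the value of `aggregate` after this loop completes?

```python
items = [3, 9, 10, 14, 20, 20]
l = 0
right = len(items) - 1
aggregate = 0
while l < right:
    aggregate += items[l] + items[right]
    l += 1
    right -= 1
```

Sum of pairs from ends
`aggregate` takes the values: 0 → 23 → 52 → 76

Answer: 76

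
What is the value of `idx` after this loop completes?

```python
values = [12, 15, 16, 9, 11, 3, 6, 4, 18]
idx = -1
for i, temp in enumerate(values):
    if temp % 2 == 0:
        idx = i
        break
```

First even number index in [12, 15, 16, 9, 11, 3, 6, 4, 18]
`idx` takes the values: -1 → 0

Answer: 0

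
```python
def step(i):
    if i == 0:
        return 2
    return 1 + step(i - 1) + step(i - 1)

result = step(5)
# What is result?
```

step(i) = 1 + 2·step(i-1), step(0)=2. Closed form: (2+1)·2^5 - 1 = 95.

Answer: 95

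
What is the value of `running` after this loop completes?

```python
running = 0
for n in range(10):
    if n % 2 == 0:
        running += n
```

Sum of even numbers 0 to 9
`running` takes the values: 0 → 2 → 6 → 12 → 20

Answer: 20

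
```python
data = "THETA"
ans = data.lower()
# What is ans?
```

Trace:
`data = "THETA"` → data = 'THETA'
`ans = data.lower()` → ans = 'theta'
So ans = 'theta'

Answer: 'theta'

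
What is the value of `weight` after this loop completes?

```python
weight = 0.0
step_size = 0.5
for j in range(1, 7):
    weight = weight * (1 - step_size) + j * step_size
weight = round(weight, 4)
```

Moving average with lr=0.5
`weight` takes the values: 0.0 → 0.5 → 1.25 → 2.125 → 3.0625 → 4.03125 → 5.015625 → 5.0156

Answer: 5.0156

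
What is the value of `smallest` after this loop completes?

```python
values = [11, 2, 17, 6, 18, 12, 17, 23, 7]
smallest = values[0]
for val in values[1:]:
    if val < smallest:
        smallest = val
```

Minimum of [11, 2, 17, 6, 18, 12, 17, 23, 7]
`smallest` takes the values: 11 → 2

Answer: 2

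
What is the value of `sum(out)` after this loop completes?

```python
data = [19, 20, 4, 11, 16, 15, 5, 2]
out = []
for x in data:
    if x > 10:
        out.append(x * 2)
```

Sum of doubled values > 10
`out` takes the values: [] → [38] → [38, 40] → [38, 40, 22] → [38, 40, 22, 32] → [38, 40, 22, 32, 30]
So `sum(out)` = 162

Answer: 162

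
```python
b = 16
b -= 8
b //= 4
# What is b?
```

Trace:
`b = 16` → b = 16
`b -= 8` → b = 8
`b //= 4` → b = 2
So b = 2

Answer: 2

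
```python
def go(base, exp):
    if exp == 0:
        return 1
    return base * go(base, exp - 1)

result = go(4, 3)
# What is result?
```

go(4, 3) = 4 * 4 * 4 = 64

Answer: 64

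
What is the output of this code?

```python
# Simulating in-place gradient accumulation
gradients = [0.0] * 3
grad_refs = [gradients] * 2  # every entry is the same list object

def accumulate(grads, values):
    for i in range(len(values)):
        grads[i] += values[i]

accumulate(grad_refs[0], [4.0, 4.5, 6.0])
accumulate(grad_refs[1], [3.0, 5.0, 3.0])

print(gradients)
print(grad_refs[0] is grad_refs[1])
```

Key concept: gradient accumulation aliasing.
Step by step:
`gradients = [0.0] * 3` → gradients = [0.0, 0.0, 0.0]
`grad_refs = [gradients] * 2` → grad_refs = [[0.0, 0.0, 0.0], [0.0, 0.0, 0.0]]
`accumulate(grad_refs[0], [4.0, 4.5, 6.0])` → gradients = [4.0, 4.5, 6.0]; grad_refs = [[4.0, 4.5, 6.0], [4.0, 4.5, 6.0]]
`accumulate(grad_refs[1], [3.0, 5.0, 3.0])` → gradients = [7.0, 9.5, 9.0]; grad_refs = [[7.0, 9.5, 9.0], [7.0, 9.5, 9.0]]
`print(gradients)` → prints [7.0, 9.5, 9.0]
`print(grad_refs[0] is grad_refs[1])` → prints True

Answer:
[7.0, 9.5, 9.0]
True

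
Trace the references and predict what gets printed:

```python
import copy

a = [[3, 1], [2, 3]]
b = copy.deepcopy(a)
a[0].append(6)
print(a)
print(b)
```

Key concept: deep copy is fully independent.
Step by step:
`a = [[3, 1], [2, 3]]` → a = [[3, 1], [2, 3]]
`b = copy.deepcopy(a)` → b = [[3, 1], [2, 3]]
`a[0].append(6)` → a = [[3, 1, 6], [2, 3]]
`print(a)` → prints [[3, 1, 6], [2, 3]]
`print(b)` → prints [[3, 1], [2, 3]]

Answer:
[[3, 1, 6], [2, 3]]
[[3, 1], [2, 3]]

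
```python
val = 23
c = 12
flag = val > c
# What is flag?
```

Trace:
`val = 23` → val = 23
`c = 12` → c = 12
`flag = val > c` → flag = True
So flag = True

Answer: True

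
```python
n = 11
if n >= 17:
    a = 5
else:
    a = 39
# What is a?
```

Trace:
`n = 11` → n = 11
`if n >= 17: ...` → n >= 17 is False, take else branch → a = 39
So a = 39

Answer: 39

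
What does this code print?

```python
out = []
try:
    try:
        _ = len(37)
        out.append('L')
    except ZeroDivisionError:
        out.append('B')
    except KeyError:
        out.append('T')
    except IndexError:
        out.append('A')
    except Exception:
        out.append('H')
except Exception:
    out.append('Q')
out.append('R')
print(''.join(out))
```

Execution trace: 'H' (inner except Exception) → 'R' (after the try/except). Output: HR

Answer: HR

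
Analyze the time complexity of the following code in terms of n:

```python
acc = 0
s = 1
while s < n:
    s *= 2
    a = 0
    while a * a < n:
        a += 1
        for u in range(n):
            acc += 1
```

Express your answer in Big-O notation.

Each loop level contributes: log n × √n × n. Multiplying the contributions gives O(n√n log n).

Answer: O(n√n log n)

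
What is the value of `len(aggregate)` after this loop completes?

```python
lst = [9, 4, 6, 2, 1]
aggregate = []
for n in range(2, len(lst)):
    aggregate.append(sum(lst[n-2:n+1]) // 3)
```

Number of 3-element averages
`aggregate` takes the values: [] → [6] → [6, 4] → [6, 4, 3]
So `len(aggregate)` = 3

Answer: 3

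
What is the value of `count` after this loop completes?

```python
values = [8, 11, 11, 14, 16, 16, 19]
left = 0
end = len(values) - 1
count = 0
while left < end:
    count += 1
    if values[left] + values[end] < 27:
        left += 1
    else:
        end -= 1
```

Steps to find pair summing to 27
`count` takes the values: 0 → 1 → 2 → 3 → 4 → 5 → 6

Answer: 6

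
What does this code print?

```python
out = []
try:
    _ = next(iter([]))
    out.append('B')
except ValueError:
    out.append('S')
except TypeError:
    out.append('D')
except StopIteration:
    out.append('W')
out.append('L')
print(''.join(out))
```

Execution trace: 'W' (except StopIteration) → 'L' (after the try/except). Output: WL

Answer: WL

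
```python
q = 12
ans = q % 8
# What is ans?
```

Trace:
`q = 12` → q = 12
`ans = q % 8` → ans = 4
So ans = 4

Answer: 4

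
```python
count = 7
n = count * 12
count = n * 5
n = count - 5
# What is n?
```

Trace:
`count = 7` → count = 7
`n = count * 12` → n = 84
`count = n * 5` → count = 420
`n = count - 5` → n = 415
So n = 415

Answer: 415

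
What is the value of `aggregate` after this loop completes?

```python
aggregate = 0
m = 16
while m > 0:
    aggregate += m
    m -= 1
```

Sum 16 down to 1
`aggregate` takes the values: 0 → 16 → 31 → 45 → 58 → 70 → 81 → 91 → 100 → 108 → 115 → 121 → 126 → 130 → 133 → 135 → 136

Answer: 136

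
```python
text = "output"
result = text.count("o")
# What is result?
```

Trace:
`text = "output"` → text = 'output'
`result = text.count("o")` → result = 1
So result = 1

Answer: 1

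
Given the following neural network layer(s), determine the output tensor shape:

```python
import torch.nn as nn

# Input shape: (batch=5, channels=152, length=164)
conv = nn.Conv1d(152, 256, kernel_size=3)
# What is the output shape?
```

Input: (5, 152, 164) -> Output: (5, 256, 162)

Answer: (5, 256, 162)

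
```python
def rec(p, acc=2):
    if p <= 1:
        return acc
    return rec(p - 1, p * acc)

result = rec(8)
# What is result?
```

Accumulator trace (n, acc): (8, 2) -> (7, 16) -> (6, 112) -> (5, 672) -> (4, 3360) -> (3, 13440) -> (2, 40320) -> (1, 80640) -> return 80640

Answer: 80640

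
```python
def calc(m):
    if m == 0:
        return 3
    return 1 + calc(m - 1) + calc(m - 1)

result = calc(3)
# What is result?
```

calc(m) = 1 + 2·calc(m-1), calc(0)=3. Closed form: (3+1)·2^3 - 1 = 31.

Answer: 31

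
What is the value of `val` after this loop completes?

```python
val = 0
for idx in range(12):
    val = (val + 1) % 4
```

Increment mod 4, 12 times = 0
`val` takes the values: 0 → 1 → 2 → 3 → 0 → 1 → 2 → 3 → 0 → 1 → 2 → 3 → 0

Answer: 0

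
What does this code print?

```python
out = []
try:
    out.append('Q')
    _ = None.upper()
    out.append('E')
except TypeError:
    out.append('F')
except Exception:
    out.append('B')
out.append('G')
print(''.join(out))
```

Execution trace: 'Q' (try body) → 'B' (except Exception) → 'G' (after the try/except). Output: QBG

Answer: QBG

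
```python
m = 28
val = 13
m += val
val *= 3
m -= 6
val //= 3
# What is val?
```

Trace:
`m = 28` → m = 28
`val = 13` → val = 13
`m += val` → m = 41
`val *= 3` → val = 39
`m -= 6` → m = 35
`val //= 3` → val = 13
So val = 13

Answer: 13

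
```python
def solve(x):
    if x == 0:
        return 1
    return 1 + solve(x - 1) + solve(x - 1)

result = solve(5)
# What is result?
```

solve(x) = 1 + 2·solve(x-1), solve(0)=1. Closed form: (1+1)·2^5 - 1 = 63.

Answer: 63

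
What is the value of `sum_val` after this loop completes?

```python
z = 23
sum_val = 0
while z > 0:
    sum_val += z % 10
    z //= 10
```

Sum digits of 23
`sum_val` takes the values: 0 → 3 → 5

Answer: 5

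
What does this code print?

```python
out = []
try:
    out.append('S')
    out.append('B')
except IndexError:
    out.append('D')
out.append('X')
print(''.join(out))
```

Execution trace: 'S' (try body) → 'B' (try body, no exception) → 'X' (after the try/except). Output: SBX

Answer: SBX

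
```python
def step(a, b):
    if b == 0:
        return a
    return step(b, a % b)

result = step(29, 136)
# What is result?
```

step(29, 136) -> step(136, 29) -> step(29, 20) -> step(20, 9) -> step(9, 2) -> step(2, 1) -> step(1, 0) -> 1

Answer: 1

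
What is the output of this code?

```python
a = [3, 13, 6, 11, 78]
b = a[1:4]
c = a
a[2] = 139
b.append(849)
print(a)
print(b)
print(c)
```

Key concept: slice vs alias.
Step by step:
`a = [3, 13, 6, 11, 78]` → a = [3, 13, 6, 11, 78]
`b = a[1:4]` → b = [13, 6, 11]
`c = a` → c = [3, 13, 6, 11, 78] (same object as a)
`a[2] = 139` → a = [3, 13, 139, 11, 78] (same object as c); c = [3, 13, 139, 11, 78] (same object as a)
`b.append(849)` → b = [13, 6, 11, 849]
`print(a)` → prints [3, 13, 139, 11, 78]
`print(b)` → prints [13, 6, 11, 849]
`print(c)` → prints [3, 13, 139, 11, 78]

Answer:
[3, 13, 139, 11, 78]
[13, 6, 11, 849]
[3, 13, 139, 11, 78]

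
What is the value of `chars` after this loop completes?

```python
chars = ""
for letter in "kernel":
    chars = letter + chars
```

Reverse 'kernel'
`chars` takes the values: "" → "k" → "ek" → "rek" → "nrek" → "enrek" → "lenrek"

Answer: "lenrek"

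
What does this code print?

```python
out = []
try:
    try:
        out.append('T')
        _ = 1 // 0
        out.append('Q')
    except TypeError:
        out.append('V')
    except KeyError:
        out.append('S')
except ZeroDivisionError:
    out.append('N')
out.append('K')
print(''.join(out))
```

Execution trace: 'T' (try body) → 'N' (outer except ZeroDivisionError) → 'K' (after the try/except). Output: TNK

Answer: TNK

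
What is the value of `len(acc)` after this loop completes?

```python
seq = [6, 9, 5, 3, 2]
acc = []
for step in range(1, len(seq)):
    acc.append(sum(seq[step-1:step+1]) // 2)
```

Number of 2-element averages
`acc` takes the values: [] → [7] → [7, 7] → [7, 7, 4] → [7, 7, 4, 2]
So `len(acc)` = 4

Answer: 4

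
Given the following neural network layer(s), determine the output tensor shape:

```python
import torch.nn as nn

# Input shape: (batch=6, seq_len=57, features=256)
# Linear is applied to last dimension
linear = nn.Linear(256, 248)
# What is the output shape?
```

Input: (6, 57, 256) -> Output: (6, 57, 248)

Answer: (6, 57, 248)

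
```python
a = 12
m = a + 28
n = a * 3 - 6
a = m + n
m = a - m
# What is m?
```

Trace:
`a = 12` → a = 12
`m = a + 28` → m = 40
`n = a * 3 - 6` → n = 30
`a = m + n` → a = 70
`m = a - m` → m = 30
So m = 30

Answer: 30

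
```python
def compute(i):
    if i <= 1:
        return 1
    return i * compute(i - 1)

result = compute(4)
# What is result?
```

compute(4) = 4 * 3 * 2 * 1 = 24

Answer: 24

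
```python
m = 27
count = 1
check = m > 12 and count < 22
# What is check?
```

Trace:
`m = 27` → m = 27
`count = 1` → count = 1
`check = m > 12 and count < 22` → check = True
So check = True

Answer: True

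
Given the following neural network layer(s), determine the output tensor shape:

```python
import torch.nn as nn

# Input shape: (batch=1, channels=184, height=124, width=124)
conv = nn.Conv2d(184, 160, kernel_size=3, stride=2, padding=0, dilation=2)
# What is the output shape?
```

Input: (1, 184, 124, 124) -> Output: (1, 160, 60, 60)

Answer: (1, 160, 60, 60)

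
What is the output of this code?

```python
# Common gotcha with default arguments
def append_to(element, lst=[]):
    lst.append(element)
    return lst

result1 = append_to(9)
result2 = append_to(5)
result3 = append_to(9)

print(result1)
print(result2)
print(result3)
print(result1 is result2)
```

Key concept: mutable default argument gotcha.
Step by step:
`result1 = append_to(9)` → result1 = [9]
`result2 = append_to(5)` → result1 = [9, 5] (same object as result2); result2 = [9, 5] (same object as result1)
`result3 = append_to(9)` → result1 = [9, 5, 9] (same object as result2, result3); result2 = [9, 5, 9] (same object as result1, result3); result3 = [9, 5, 9] (same object as result1, result2)
`print(result1)` → prints [9, 5, 9]
`print(result2)` → prints [9, 5, 9]
`print(result3)` → prints [9, 5, 9]
`print(result1 is result2)` → prints True

Answer:
[9, 5, 9]
[9, 5, 9]
[9, 5, 9]
True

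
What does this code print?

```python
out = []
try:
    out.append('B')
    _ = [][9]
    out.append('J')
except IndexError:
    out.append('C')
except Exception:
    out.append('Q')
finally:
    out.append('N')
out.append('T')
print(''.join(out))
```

Execution trace: 'B' (try body) → 'C' (except IndexError) → 'N' (finally) → 'T' (after the try/except). Output: BCNT

Answer: BCNT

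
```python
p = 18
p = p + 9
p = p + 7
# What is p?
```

Trace:
`p = 18` → p = 18
`p = p + 9` → p = 27
`p = p + 7` → p = 34
So p = 34

Answer: 34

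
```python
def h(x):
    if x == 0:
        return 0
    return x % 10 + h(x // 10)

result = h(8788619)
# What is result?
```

Sum of digits of 8788619: 9 + 1 + 6 + 8 + 8 + 7 + 8 = 47

Answer: 47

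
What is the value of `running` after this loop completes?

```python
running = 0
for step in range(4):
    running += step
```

Sum of 0 to 3 = 6
`running` takes the values: 0 → 1 → 3 → 6

Answer: 6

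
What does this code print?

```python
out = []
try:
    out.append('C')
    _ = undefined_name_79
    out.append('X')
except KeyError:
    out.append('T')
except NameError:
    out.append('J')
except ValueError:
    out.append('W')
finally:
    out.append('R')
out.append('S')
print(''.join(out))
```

Execution trace: 'C' (try body) → 'J' (except NameError) → 'R' (finally) → 'S' (after the try/except). Output: CJRS

Answer: CJRS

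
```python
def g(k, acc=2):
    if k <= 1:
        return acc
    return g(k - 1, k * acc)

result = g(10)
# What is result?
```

Accumulator trace (n, acc): (10, 2) -> (9, 20) -> (8, 180) -> (7, 1440) -> (6, 10080) -> (5, 60480) -> (4, 302400) -> (3, 1209600) -> (2, 3628800) -> (1, 7257600) -> return 7257600

Answer: 7257600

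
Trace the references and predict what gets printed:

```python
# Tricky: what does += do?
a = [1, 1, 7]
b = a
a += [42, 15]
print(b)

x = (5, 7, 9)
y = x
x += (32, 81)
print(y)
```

Key concept: += behavior differs for mutable vs immutable.
Step by step:
`a = [1, 1, 7]` → a = [1, 1, 7]
`b = a` → b = [1, 1, 7] (same object as a)
`a += [42, 15]` → a = [1, 1, 7, 42, 15] (same object as b); b = [1, 1, 7, 42, 15] (same object as a)
`print(b)` → prints [1, 1, 7, 42, 15]
`x = (5, 7, 9)` → x = (5, 7, 9)
`y = x` → y = (5, 7, 9)
`x += (32, 81)` → x = (5, 7, 9, 32, 81)
`print(y)` → prints (5, 7, 9)

Answer:
[1, 1, 7, 42, 15]
(5, 7, 9)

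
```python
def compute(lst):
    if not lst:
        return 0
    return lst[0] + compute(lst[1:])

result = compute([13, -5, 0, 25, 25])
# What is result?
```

13 + (-5) + 0 + 25 + 25 + 0 = 58

Answer: 58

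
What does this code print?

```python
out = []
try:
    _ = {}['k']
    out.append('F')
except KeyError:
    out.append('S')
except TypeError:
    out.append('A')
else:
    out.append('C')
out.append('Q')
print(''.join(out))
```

Execution trace: 'S' (except KeyError) → 'Q' (after the try/except). Output: SQ

Answer: SQ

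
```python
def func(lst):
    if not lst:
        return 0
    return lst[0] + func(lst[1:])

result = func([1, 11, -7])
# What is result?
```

1 + 11 + (-7) + 0 = 5

Answer: 5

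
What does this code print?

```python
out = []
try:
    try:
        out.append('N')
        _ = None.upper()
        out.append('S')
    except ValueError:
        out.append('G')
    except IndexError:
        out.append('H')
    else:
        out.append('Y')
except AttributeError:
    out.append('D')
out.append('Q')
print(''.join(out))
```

Execution trace: 'N' (try body) → 'D' (outer except AttributeError) → 'Q' (after the try/except). Output: NDQ

Answer: NDQ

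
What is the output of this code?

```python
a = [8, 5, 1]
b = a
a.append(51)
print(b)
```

Key concept: basic list aliasing.
Step by step:
`a = [8, 5, 1]` → a = [8, 5, 1]
`b = a` → b = [8, 5, 1] (same object as a)
`a.append(51)` → a = [8, 5, 1, 51] (same object as b); b = [8, 5, 1, 51] (same object as a)
`print(b)` → prints [8, 5, 1, 51]

Answer: [8, 5, 1, 51]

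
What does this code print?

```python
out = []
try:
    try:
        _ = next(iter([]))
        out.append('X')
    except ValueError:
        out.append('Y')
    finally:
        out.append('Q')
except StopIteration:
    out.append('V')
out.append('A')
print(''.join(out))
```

Execution trace: 'Q' (finally) → 'V' (outer except StopIteration) → 'A' (after the try/except). Output: QVA

Answer: QVA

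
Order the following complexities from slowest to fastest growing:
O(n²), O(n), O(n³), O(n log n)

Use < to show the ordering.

Ordered by growth rate: O(n) < O(n log n) < O(n²) < O(n³)

Answer: O(n) < O(n log n) < O(n²) < O(n³)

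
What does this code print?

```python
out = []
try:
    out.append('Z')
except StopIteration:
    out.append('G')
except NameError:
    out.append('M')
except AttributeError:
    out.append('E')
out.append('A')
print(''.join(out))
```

Execution trace: 'Z' (try body, no exception) → 'A' (after the try/except). Output: ZA

Answer: ZA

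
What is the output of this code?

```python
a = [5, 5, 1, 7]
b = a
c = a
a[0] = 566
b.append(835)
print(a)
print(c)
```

Key concept: multiple aliases.
Step by step:
`a = [5, 5, 1, 7]` → a = [5, 5, 1, 7]
`b = a` → b = [5, 5, 1, 7] (same object as a)
`c = a` → c = [5, 5, 1, 7] (same object as a, b)
`a[0] = 566` → a = [566, 5, 1, 7] (same object as b, c); b = [566, 5, 1, 7] (same object as a, c); c = [566, 5, 1, 7] (same object as a, b)
`b.append(835)` → a = [566, 5, 1, 7, 835] (same object as b, c); b = [566, 5, 1, 7, 835] (same object as a, c); c = [566, 5, 1, 7, 835] (same object as a, b)
`print(a)` → prints [566, 5, 1, 7, 835]
`print(c)` → prints [566, 5, 1, 7, 835]

Answer:
[566, 5, 1, 7, 835]
[566, 5, 1, 7, 835]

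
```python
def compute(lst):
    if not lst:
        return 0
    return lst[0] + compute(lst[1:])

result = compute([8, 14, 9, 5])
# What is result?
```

8 + 14 + 9 + 5 + 0 = 36

Answer: 36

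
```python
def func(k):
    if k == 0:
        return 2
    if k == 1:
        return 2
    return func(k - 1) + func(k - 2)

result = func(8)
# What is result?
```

Build up from base cases: func(0)=2, func(1)=2, func(2)=4, func(3)=6, func(4)=10, func(5)=16, func(6)=26, ..., func(8)=68

Answer: 68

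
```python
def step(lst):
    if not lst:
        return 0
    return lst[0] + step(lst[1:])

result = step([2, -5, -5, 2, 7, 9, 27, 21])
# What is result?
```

2 + (-5) + (-5) + 2 + 7 + 9 + 27 + 21 + 0 = 58

Answer: 58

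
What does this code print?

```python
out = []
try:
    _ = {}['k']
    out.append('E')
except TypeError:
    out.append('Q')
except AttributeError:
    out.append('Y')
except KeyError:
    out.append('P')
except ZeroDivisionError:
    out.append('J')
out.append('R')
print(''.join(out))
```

Execution trace: 'P' (except KeyError) → 'R' (after the try/except). Output: PR

Answer: PR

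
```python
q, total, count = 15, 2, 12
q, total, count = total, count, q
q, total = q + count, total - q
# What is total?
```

Trace:
`q, total, count = 15, 2, 12` → q = 15; total = 2; count = 12
`q, total, count = total, count, q` → q = 2; total = 12; count = 15
`q, total = q + count, total - q` → q = 17; total = 10
So total = 10

Answer: 10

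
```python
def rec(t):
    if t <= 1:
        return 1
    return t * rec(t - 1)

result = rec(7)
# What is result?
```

rec(7) = 7 * 6 * 5 * 4 * 3 * 2 * 1 = 5040

Answer: 5040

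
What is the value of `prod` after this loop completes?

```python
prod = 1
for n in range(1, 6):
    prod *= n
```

5! = 120
`prod` takes the values: 1 → 2 → 6 → 24 → 120

Answer: 120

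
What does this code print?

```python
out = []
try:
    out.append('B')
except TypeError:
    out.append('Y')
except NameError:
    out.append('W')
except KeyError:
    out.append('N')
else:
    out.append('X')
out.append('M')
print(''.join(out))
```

Execution trace: 'B' (try body, no exception) → 'X' (else) → 'M' (after the try/except). Output: BXM

Answer: BXM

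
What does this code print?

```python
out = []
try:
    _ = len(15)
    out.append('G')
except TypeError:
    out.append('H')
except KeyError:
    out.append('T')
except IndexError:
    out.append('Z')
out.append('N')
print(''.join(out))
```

Execution trace: 'H' (except TypeError) → 'N' (after the try/except). Output: HN

Answer: HN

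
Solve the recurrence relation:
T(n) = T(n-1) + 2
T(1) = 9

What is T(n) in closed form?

Unrolling: T(n) = T(1) + 2·(n-1) = 9 + 2(n-1) = 2n + 7.

Answer: T(n) = 2n + 7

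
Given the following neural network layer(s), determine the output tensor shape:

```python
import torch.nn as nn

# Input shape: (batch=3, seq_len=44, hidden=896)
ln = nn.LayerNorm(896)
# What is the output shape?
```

Input: (3, 44, 896) -> Output: (3, 44, 896)

Answer: (3, 44, 896)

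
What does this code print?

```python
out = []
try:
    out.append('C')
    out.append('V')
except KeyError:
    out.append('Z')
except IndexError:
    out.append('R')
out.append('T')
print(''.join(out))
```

Execution trace: 'C' (try body) → 'V' (try body, no exception) → 'T' (after the try/except). Output: CVT

Answer: CVT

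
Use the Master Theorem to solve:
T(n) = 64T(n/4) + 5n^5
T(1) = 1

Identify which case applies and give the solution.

a=64, b=4, f(n)=5n^5. log_4(64) = 3. Since c=5 > 3 and the regularity condition holds (64(n/4)^5 = (64/4^5)n^5 with 64/4^5 < 1), Case 3 applies: T(n) = Θ(f(n)) = O(n^5).

Answer: O(n^5) - Case 3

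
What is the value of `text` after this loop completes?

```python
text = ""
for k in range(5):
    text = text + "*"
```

Repeat '*' 5 times
`text` takes the values: "" → "*" → "**" → "***" → "****" → "*****"

Answer: "*****"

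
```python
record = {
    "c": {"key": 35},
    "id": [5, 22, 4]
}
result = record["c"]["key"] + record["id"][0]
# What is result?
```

Trace:
`record = { ...` → record = {'c': {'key': 35}, 'id': [5, 22, 4]}
`result = record["c"]["key"] + record["id"][0]` → result = 40
So result = 40

Answer: 40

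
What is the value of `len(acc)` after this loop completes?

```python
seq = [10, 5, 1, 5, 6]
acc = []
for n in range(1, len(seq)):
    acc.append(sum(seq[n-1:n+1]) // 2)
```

Number of 2-element averages
`acc` takes the values: [] → [7] → [7, 3] → [7, 3, 3] → [7, 3, 3, 5]
So `len(acc)` = 4

Answer: 4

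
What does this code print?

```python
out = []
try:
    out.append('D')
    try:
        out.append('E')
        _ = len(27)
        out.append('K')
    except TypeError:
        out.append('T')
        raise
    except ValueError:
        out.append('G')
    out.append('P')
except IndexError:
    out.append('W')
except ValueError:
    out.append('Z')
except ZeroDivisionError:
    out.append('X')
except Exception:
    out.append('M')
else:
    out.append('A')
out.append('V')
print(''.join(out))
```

Execution trace: 'D' (try body) → 'E' (inner try body) → 'T' (inner except TypeError) → 'M' (except Exception) → 'V' (after the try/except). Output: DETMV

Answer: DETMV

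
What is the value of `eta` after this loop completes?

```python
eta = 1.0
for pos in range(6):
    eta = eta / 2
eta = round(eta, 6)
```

Halving LR 6 times: 1 / 2^6
`eta` takes the values: 1.0 → 0.5 → 0.25 → 0.125 → 0.0625 → 0.03125 → 0.015625

Answer: 0.015625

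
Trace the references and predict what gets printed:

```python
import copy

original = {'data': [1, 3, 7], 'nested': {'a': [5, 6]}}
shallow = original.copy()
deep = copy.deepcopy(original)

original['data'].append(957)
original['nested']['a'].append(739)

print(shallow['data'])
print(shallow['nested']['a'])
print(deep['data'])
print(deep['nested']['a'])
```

Key concept: comparing shallow vs deep copy.
Step by step:
`original = {'data': [1, 3, 7], 'nested': {'a': [5, 6]}}` → original = {'data': [1, 3, 7], 'nested': {'a': [5, 6]}}
`shallow = original.copy()` → shallow = {'data': [1, 3, 7], 'nested': {'a': [5, 6]}}
`deep = copy.deepcopy(original)` → deep = {'data': [1, 3, 7], 'nested': {'a': [5, 6]}}
`original['data'].append(957)` → original = {'data': [1, 3, 7, 957], 'nested': {'a': [5, 6]}}; shallow = {'data': [1, 3, 7, 957], 'nested': {'a': [5, 6]}}
`original['nested']['a'].append(739)` → original = {'data': [1, 3, 7, 957], 'nested': {'a': [5, 6, 739]}}; shallow = {'data': [1, 3, 7, 957], 'nested': {'a': [5, 6, 739]}}
`print(shallow['data'])` → prints [1, 3, 7, 957]
`print(shallow['nested']['a'])` → prints [5, 6, 739]
`print(deep['data'])` → prints [1, 3, 7]
`print(deep['nested']['a'])` → prints [5, 6]

Answer:
[1, 3, 7, 957]
[5, 6, 739]
[1, 3, 7]
[5, 6]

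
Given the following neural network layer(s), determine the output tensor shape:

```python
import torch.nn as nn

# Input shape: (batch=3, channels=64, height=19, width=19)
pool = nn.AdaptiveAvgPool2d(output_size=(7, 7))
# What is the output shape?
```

Input: (3, 64, 19, 19) -> Output: (3, 64, 7, 7)

Answer: (3, 64, 7, 7)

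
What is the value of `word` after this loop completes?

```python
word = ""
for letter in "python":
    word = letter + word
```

Reverse 'python'
`word` takes the values: "" → "p" → "yp" → "typ" → "htyp" → "ohtyp" → "nohtyp"

Answer: "nohtyp"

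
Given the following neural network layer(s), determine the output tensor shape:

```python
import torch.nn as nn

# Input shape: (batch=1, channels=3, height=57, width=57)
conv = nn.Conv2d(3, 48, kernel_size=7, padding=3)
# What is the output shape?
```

Input: (1, 3, 57, 57) -> Output: (1, 48, 57, 57)

Answer: (1, 48, 57, 57)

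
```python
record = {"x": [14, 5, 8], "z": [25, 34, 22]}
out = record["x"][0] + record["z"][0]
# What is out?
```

Trace:
`record = {"x": [14, 5, 8], "z": [25, 34, 22]}` → record = {'x': [14, 5, 8], 'z': [25, 34, 22]}
`out = record["x"][0] + record["z"][0]` → out = 39
So out = 39

Answer: 39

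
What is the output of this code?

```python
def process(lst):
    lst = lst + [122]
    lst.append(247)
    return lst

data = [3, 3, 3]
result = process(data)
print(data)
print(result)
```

Key concept: rebinding parameter vs mutation.
Step by step:
`data = [3, 3, 3]` → data = [3, 3, 3]
`result = process(data)` → result = [3, 3, 3, 122, 247]
`print(data)` → prints [3, 3, 3]
`print(result)` → prints [3, 3, 3, 122, 247]

Answer:
[3, 3, 3]
[3, 3, 3, 122, 247]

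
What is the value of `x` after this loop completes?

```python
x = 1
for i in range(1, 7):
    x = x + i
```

Start at 1, add 1 through 6
`x` takes the values: 1 → 2 → 4 → 7 → 11 → 16 → 22

Answer: 22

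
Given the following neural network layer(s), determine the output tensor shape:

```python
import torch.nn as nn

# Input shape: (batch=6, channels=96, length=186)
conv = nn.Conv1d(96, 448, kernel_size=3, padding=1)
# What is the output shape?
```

Input: (6, 96, 186) -> Output: (6, 448, 186)

Answer: (6, 448, 186)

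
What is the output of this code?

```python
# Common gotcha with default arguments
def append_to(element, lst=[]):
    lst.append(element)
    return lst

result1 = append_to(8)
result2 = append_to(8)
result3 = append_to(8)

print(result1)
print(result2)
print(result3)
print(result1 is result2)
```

Key concept: mutable default argument gotcha.
Step by step:
`result1 = append_to(8)` → result1 = [8]
`result2 = append_to(8)` → result1 = [8, 8] (same object as result2); result2 = [8, 8] (same object as result1)
`result3 = append_to(8)` → result1 = [8, 8, 8] (same object as result2, result3); result2 = [8, 8, 8] (same object as result1, result3); result3 = [8, 8, 8] (same object as result1, result2)
`print(result1)` → prints [8, 8, 8]
`print(result2)` → prints [8, 8, 8]
`print(result3)` → prints [8, 8, 8]
`print(result1 is result2)` → prints True

Answer:
[8, 8, 8]
[8, 8, 8]
[8, 8, 8]
True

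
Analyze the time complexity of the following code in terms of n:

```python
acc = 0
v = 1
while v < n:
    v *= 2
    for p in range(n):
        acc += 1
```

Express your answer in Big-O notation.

Each loop level contributes: log n × n. Multiplying the contributions gives O(n log n).

Answer: O(n log n)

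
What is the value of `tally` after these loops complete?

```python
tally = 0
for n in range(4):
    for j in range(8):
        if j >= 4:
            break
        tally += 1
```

Inner breaks at 4, outer runs 4 times
`tally` takes the values: 0 → 1 → 2 → 3 → 4 → 5 → 6 → 7 → 8 → 9 → 10 → 11 → 12 → 13 → 14 → 15 → 16

Answer: 16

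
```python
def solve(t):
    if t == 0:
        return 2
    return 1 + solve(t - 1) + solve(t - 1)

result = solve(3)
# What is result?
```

solve(t) = 1 + 2·solve(t-1), solve(0)=2. Closed form: (2+1)·2^3 - 1 = 23.

Answer: 23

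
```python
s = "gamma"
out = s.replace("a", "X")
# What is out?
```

Trace:
`s = "gamma"` → s = 'gamma'
`out = s.replace("a", "X")` → out = 'gXmmX'
So out = 'gXmmX'

Answer: 'gXmmX'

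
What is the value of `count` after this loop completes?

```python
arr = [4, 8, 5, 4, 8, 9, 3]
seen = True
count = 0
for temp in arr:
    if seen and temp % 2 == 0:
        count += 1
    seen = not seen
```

Count even values at even positions
`count` takes the values: 0 → 1 → 2

Answer: 2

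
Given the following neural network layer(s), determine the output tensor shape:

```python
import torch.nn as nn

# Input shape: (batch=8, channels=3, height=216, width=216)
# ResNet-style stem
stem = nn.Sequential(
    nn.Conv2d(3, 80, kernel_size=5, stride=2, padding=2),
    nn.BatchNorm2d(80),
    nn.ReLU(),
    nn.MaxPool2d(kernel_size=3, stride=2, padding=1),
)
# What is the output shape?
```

Input: (8, 3, 216, 216) -> after Conv2d 5x5 stride=2: (8, 80, 108, 108) -> Output: (8, 80, 54, 54)

Answer: (8, 80, 54, 54)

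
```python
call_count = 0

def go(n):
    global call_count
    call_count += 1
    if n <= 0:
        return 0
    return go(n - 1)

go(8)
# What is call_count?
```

Linear recursion stepping by 1: 9 calls from n=8 down to ≤0.

Answer: 9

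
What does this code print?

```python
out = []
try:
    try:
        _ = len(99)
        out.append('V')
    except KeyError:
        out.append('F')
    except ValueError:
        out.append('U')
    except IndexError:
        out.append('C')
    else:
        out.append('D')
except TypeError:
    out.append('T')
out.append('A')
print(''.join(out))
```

Execution trace: 'T' (outer except TypeError) → 'A' (after the try/except). Output: TA

Answer: TA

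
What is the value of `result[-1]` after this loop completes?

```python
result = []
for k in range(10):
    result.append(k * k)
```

Last element of squares 0 to 9
`result` takes the values: [] → [0] → [0, 1] → [0, 1, 4] → [0, 1, 4, 9] → [0, 1, 4, 9, 16] → [0, 1, 4, 9, 16, 25] → [0, 1, 4, 9, 16, 25, 36] → [0, 1, 4, 9, 16, 25, 36, 49] → [0, 1, 4, 9, 16, 25, 36, 49, 64] → [0, 1, 4, 9, 16, 25, 36, 49, 64, 81]
So `result[-1]` = 81

Answer: 81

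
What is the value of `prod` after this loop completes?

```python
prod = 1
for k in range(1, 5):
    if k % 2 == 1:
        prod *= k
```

Product of odd numbers 1 to 4
`prod` takes the values: 1 → 3

Answer: 3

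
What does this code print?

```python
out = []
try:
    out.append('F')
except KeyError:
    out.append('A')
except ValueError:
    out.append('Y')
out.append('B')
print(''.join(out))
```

Execution trace: 'F' (try body, no exception) → 'B' (after the try/except). Output: FB

Answer: FB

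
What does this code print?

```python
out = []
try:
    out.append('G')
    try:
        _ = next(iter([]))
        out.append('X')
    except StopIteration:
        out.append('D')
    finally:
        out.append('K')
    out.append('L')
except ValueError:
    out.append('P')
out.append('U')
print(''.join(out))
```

Execution trace: 'G' (try body) → 'D' (inner except StopIteration) → 'K' (inner finally) → 'L' (try body, no exception) → 'U' (after the try/except). Output: GDKLU

Answer: GDKLU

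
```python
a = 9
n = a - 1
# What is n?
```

Trace:
`a = 9` → a = 9
`n = a - 1` → n = 8
So n = 8

Answer: 8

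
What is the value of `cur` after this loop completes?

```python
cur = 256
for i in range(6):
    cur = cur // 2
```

Halve 6 times: 256 // 2^6 = 4
`cur` takes the values: 256 → 128 → 64 → 32 → 16 → 8 → 4

Answer: 4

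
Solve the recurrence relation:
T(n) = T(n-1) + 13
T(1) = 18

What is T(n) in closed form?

Unrolling: T(n) = T(1) + 13·(n-1) = 18 + 13(n-1) = 13n + 5.

Answer: T(n) = 13n + 5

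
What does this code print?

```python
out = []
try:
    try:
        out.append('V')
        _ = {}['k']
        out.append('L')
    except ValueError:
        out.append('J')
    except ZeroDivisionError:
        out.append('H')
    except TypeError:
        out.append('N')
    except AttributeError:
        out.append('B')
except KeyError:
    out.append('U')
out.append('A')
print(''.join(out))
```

Execution trace: 'V' (try body) → 'U' (outer except KeyError) → 'A' (after the try/except). Output: VUA

Answer: VUA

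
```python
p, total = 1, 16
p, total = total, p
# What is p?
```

Trace:
`p, total = 1, 16` → p = 1; total = 16
`p, total = total, p` → p = 16; total = 1
So p = 16

Answer: 16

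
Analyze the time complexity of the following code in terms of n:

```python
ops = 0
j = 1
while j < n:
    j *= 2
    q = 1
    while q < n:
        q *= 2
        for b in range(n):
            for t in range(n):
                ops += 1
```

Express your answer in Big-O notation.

Each loop level contributes: log n × log n × n × n. Multiplying the contributions gives O(n^2 log² n).

Answer: O(n^2 log² n)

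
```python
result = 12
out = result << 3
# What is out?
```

Trace:
`result = 12` → result = 12
`out = result << 3` → out = 96
So out = 96

Answer: 96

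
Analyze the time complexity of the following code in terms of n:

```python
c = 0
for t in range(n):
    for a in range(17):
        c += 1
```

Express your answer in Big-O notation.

Each loop level contributes: n × 1. Multiplying the contributions gives O(n).

Answer: O(n)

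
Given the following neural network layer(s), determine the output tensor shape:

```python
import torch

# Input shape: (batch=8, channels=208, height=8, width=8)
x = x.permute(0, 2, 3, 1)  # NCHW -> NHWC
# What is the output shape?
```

Input: (8, 208, 8, 8) -> Output: (8, 8, 8, 208)

Answer: (8, 8, 8, 208)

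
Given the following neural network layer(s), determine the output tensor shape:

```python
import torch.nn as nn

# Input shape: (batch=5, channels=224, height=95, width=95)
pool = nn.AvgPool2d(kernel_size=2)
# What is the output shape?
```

Input: (5, 224, 95, 95) -> Output: (5, 224, 47, 47)

Answer: (5, 224, 47, 47)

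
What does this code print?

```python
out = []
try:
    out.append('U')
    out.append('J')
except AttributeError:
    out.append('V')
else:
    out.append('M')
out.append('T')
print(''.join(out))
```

Execution trace: 'U' (try body) → 'J' (try body, no exception) → 'M' (else) → 'T' (after the try/except). Output: UJMT

Answer: UJMT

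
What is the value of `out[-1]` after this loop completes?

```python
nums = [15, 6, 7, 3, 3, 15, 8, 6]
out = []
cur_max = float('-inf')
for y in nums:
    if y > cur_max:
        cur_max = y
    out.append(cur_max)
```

Running max ends at 15
`out` takes the values: [] → [15] → [15, 15] → [15, 15, 15] → [15, 15, 15, 15] → [15, 15, 15, 15, 15] → [15, 15, 15, 15, 15, 15] → [15, 15, 15, 15, 15, 15, 15] → [15, 15, 15, 15, 15, 15, 15, 15]
So `out[-1]` = 15

Answer: 15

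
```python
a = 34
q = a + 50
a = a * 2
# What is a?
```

Trace:
`a = 34` → a = 34
`q = a + 50` → q = 84
`a = a * 2` → a = 68
So a = 68

Answer: 68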